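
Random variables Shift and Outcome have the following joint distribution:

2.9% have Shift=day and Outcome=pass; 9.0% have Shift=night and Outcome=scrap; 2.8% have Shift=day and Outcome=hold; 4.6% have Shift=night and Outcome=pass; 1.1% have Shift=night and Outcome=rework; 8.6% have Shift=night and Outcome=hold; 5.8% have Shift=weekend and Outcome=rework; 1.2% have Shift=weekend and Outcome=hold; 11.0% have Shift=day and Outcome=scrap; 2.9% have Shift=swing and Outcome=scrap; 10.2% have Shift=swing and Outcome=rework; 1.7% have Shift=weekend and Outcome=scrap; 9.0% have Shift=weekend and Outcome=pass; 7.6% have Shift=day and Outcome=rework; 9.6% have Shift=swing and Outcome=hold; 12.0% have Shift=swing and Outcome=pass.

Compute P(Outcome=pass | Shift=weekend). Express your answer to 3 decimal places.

0.508

P(Shift=weekend) = 0.090 + 0.058 + 0.017 + 0.012 = 0.177.
P(Outcome=pass | Shift=weekend) = 0.090/0.177 = 0.508.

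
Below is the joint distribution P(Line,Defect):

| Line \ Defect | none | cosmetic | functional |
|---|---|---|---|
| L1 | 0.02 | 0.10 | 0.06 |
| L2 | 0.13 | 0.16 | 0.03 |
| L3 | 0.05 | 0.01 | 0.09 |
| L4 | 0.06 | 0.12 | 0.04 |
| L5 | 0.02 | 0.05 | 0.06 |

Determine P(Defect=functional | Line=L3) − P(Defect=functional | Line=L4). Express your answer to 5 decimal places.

0.41818

P(Line=L3) = 0.05 + 0.01 + 0.09 = 0.15; P(Defect=functional | Line=L3) = 0.09/0.15 = 0.600000.
P(Line=L4) = 0.06 + 0.12 + 0.04 = 0.22; P(Defect=functional | Line=L4) = 0.04/0.22 = 0.181818.
Difference = 0.41818.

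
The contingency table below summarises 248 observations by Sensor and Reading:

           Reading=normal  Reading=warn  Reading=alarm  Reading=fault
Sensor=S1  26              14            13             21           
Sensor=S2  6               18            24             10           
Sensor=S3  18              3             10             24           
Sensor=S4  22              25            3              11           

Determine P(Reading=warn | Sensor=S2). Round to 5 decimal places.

Total with Sensor=S2: 6 + 18 + 24 + 10 = 58.
P(Reading=warn | Sensor=S2) = 18/58 = 0.31034.

0.31034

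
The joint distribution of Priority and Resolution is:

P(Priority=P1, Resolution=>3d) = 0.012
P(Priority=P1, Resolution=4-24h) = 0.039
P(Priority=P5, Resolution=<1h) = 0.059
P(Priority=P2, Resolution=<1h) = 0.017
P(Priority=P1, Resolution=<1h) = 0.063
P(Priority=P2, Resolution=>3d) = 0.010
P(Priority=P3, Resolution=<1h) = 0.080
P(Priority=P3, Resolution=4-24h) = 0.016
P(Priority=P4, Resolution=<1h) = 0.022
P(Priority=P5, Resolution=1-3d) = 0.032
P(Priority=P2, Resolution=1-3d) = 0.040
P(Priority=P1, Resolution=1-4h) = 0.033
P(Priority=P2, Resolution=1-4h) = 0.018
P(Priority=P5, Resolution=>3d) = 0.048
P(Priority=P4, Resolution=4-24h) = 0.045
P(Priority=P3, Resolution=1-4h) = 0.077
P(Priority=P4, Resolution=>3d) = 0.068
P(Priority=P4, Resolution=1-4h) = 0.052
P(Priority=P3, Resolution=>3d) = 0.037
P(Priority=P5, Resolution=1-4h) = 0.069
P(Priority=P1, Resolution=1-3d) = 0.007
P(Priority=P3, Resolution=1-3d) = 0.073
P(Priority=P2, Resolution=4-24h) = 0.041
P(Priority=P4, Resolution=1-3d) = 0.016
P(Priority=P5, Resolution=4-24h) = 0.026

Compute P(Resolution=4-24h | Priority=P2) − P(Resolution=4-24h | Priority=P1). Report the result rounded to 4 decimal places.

0.0722

P(Priority=P2) = 0.017 + 0.018 + 0.041 + 0.040 + 0.010 = 0.126; P(Resolution=4-24h | Priority=P2) = 0.041/0.126 = 0.32540.
P(Priority=P1) = 0.063 + 0.033 + 0.039 + 0.007 + 0.012 = 0.154; P(Resolution=4-24h | Priority=P1) = 0.039/0.154 = 0.25325.
Difference = 0.0722.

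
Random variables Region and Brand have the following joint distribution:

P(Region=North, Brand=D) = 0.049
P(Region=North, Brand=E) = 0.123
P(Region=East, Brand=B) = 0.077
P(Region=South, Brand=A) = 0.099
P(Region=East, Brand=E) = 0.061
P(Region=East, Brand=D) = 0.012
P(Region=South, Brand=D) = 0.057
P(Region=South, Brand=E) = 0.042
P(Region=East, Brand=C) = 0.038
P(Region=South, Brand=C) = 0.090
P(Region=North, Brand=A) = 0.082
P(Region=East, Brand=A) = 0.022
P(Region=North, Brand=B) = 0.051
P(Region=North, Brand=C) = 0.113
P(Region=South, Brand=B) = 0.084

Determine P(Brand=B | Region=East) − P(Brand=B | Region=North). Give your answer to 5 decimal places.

P(Region=East) = 0.022 + 0.077 + 0.038 + 0.012 + 0.061 = 0.210; P(Brand=B | Region=East) = 0.077/0.210 = 0.366667.
P(Region=North) = 0.082 + 0.051 + 0.113 + 0.049 + 0.123 = 0.418; P(Brand=B | Region=North) = 0.051/0.418 = 0.122010.
Difference = 0.24466.

0.24466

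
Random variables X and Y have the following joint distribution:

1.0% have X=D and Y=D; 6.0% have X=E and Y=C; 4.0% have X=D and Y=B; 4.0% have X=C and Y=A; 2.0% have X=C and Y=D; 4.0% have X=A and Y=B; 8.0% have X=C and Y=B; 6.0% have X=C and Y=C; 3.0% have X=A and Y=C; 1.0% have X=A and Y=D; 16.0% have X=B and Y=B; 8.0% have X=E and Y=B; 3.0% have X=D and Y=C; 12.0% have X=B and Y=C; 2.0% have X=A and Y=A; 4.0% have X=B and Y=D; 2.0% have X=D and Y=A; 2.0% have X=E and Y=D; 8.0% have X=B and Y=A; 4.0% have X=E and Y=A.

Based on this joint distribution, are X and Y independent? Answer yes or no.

yes

Every cell satisfies P(X,Y) = P(X)·P(Y). For instance P(X=D) = 0.100, P(Y=C) = 0.300, and 0.100×0.300 = 0.030 matches the joint entry. So X and Y are independent.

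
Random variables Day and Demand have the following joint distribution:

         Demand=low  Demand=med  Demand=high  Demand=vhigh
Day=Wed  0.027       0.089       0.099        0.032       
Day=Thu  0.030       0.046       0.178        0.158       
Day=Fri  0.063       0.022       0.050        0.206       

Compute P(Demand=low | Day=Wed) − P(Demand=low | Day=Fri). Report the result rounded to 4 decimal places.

P(Day=Wed) = 0.027 + 0.089 + 0.099 + 0.032 = 0.247; P(Demand=low | Day=Wed) = 0.027/0.247 = 0.10931.
P(Day=Fri) = 0.063 + 0.022 + 0.050 + 0.206 = 0.341; P(Demand=low | Day=Fri) = 0.063/0.341 = 0.18475.
Difference = -0.0754.

-0.0754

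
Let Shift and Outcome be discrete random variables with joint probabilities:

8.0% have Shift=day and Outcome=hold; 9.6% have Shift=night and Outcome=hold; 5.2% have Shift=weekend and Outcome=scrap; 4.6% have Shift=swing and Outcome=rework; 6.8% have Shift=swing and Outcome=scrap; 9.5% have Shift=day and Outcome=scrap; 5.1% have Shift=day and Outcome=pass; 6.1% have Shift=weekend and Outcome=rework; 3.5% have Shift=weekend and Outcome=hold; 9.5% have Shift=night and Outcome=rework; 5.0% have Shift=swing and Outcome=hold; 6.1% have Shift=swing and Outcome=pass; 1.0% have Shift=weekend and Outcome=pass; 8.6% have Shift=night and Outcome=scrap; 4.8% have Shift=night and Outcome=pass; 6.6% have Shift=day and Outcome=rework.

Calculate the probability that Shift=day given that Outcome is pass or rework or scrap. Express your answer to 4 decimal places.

P(Outcome=pass) = 0.051 + 0.061 + 0.048 + 0.010 = 0.170.
P(Outcome=rework) = 0.066 + 0.046 + 0.095 + 0.061 = 0.268.
P(Outcome=scrap) = 0.095 + 0.068 + 0.086 + 0.052 = 0.301.
P(Outcome ∈ {pass, rework, scrap}) = 0.170 + 0.268 + 0.301 = 0.739; P(Shift=day, Outcome ∈ {pass, rework, scrap}) = 0.051 + 0.066 + 0.095 = 0.212.
P(Shift=day | Outcome ∈ {pass, rework, scrap}) = 0.212/0.739 = 0.2869.

0.2869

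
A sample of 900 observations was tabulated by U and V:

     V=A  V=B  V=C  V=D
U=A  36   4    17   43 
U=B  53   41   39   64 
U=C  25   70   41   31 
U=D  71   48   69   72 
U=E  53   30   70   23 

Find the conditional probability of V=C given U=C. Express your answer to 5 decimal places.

0.24551

Total with U=C: 25 + 70 + 41 + 31 = 167.
P(V=C | U=C) = 41/167 = 0.24551.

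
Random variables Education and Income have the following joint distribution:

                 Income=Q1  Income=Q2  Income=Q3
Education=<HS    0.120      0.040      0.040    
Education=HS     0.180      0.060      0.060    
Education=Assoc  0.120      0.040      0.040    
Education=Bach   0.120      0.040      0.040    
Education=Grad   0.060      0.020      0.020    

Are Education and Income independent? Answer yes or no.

Every cell satisfies P(Education,Income) = P(Education)·P(Income). For instance P(Education=HS) = 0.300, P(Income=Q3) = 0.200, and 0.300×0.200 = 0.060 matches the joint entry. So Education and Income are independent.

yes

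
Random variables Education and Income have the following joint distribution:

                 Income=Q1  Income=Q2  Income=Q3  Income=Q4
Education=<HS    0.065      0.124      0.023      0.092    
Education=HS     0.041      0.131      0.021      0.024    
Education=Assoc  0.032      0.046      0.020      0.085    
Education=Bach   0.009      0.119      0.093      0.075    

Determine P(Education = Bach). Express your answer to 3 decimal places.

P(Education=Bach) = 0.009 + 0.119 + 0.093 + 0.075 = 0.296.

0.296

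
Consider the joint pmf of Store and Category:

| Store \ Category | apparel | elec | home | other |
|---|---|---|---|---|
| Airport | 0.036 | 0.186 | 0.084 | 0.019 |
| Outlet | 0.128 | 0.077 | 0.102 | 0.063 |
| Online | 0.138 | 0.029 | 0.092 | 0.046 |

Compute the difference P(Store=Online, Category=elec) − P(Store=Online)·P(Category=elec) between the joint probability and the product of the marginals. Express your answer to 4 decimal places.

P(Store=Online) = 0.138 + 0.029 + 0.092 + 0.046 = 0.305.
P(Category=elec) = 0.186 + 0.077 + 0.029 = 0.292.
P(Store=Online, Category=elec) − P(Store=Online)P(Category=elec) = 0.029 − 0.305×0.292 = -0.0601.

-0.0601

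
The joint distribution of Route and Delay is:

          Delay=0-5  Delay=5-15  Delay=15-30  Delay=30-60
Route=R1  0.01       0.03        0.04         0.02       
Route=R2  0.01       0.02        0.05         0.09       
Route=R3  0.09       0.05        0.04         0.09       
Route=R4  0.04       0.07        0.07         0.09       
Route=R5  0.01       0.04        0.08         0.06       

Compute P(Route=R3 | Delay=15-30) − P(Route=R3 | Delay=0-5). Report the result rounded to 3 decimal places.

P(Delay=15-30) = 0.04 + 0.05 + 0.04 + 0.07 + 0.08 = 0.28; P(Route=R3 | Delay=15-30) = 0.04/0.28 = 0.1429.
P(Delay=0-5) = 0.01 + 0.01 + 0.09 + 0.04 + 0.01 = 0.16; P(Route=R3 | Delay=0-5) = 0.09/0.16 = 0.5625.
Difference = -0.420.

-0.420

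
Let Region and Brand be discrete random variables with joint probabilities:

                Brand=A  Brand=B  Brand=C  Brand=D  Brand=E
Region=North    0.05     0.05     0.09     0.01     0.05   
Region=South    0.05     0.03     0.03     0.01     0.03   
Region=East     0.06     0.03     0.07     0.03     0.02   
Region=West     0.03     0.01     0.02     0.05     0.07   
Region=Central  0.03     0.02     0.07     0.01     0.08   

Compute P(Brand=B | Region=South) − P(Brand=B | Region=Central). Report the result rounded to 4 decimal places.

0.1048

P(Region=South) = 0.05 + 0.03 + 0.03 + 0.01 + 0.03 = 0.15; P(Brand=B | Region=South) = 0.03/0.15 = 0.20000.
P(Region=Central) = 0.03 + 0.02 + 0.07 + 0.01 + 0.08 = 0.21; P(Brand=B | Region=Central) = 0.02/0.21 = 0.09524.
Difference = 0.1048.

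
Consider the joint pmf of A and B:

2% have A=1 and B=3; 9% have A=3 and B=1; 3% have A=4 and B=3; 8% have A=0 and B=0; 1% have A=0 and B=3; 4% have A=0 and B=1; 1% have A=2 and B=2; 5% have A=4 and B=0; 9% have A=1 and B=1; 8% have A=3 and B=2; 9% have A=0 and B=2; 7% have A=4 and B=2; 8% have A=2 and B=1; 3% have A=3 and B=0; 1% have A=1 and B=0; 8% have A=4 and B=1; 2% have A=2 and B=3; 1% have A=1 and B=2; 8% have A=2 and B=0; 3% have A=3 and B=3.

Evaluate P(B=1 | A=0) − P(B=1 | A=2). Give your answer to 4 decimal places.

-0.2392

P(A=0) = 0.08 + 0.04 + 0.09 + 0.01 = 0.22; P(B=1 | A=0) = 0.04/0.22 = 0.18182.
P(A=2) = 0.08 + 0.08 + 0.01 + 0.02 = 0.19; P(B=1 | A=2) = 0.08/0.19 = 0.42105.
Difference = -0.2392.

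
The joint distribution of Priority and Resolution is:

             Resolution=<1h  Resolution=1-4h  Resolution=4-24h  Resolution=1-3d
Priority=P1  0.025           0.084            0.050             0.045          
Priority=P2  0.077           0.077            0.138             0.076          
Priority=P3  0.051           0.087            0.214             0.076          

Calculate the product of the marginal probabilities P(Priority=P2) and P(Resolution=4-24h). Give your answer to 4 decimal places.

P(Priority=P2) = 0.077 + 0.077 + 0.138 + 0.076 = 0.368.
P(Resolution=4-24h) = 0.050 + 0.138 + 0.214 = 0.402.
Product: 0.368 × 0.402 = 0.1479.

0.1479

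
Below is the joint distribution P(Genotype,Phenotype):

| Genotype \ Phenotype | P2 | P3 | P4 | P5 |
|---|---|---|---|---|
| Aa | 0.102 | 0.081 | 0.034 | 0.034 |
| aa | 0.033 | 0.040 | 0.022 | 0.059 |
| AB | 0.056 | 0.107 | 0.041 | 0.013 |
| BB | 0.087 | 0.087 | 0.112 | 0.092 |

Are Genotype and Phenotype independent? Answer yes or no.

no

P(Genotype=AB) = 0.217 and P(Phenotype=P3) = 0.315, so their product is 0.06836, but P(Genotype=AB, Phenotype=P3) = 0.107. Since these differ, Genotype and Phenotype are not independent.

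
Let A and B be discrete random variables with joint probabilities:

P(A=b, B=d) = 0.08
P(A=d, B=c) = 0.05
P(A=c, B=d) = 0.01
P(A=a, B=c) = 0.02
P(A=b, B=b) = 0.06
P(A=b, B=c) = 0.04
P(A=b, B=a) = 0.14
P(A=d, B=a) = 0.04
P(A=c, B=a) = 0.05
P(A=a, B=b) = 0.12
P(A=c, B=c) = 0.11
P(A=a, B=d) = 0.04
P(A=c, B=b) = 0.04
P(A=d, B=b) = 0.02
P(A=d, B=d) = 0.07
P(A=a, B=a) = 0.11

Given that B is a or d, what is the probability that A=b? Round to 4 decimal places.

0.4074

P(B=a) = 0.11 + 0.14 + 0.05 + 0.04 = 0.34.
P(B=d) = 0.04 + 0.08 + 0.01 + 0.07 = 0.20.
P(B ∈ {a, d}) = 0.34 + 0.20 = 0.54; P(A=b, B ∈ {a, d}) = 0.14 + 0.08 = 0.22.
P(A=b | B ∈ {a, d}) = 0.22/0.54 = 0.4074.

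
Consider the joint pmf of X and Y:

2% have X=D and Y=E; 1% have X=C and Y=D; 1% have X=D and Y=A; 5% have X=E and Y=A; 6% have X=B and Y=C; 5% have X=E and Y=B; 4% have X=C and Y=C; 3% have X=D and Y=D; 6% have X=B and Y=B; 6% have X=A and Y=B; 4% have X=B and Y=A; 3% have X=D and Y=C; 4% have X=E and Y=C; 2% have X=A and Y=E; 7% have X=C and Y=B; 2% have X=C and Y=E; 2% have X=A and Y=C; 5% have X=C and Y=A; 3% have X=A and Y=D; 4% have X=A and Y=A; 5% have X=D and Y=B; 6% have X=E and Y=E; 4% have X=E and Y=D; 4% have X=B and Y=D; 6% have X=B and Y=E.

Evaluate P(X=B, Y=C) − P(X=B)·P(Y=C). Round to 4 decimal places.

P(X=B) = 0.04 + 0.06 + 0.06 + 0.04 + 0.06 = 0.26.
P(Y=C) = 0.02 + 0.06 + 0.04 + 0.03 + 0.04 = 0.19.
P(X=B, Y=C) − P(X=B)P(Y=C) = 0.06 − 0.26×0.19 = 0.0106.

0.0106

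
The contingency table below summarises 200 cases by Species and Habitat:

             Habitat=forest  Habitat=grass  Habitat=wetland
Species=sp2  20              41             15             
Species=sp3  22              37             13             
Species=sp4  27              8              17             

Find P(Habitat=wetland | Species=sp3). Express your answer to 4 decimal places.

Total with Species=sp3: 22 + 37 + 13 = 72.
P(Habitat=wetland | Species=sp3) = 13/72 = 0.1806.

0.1806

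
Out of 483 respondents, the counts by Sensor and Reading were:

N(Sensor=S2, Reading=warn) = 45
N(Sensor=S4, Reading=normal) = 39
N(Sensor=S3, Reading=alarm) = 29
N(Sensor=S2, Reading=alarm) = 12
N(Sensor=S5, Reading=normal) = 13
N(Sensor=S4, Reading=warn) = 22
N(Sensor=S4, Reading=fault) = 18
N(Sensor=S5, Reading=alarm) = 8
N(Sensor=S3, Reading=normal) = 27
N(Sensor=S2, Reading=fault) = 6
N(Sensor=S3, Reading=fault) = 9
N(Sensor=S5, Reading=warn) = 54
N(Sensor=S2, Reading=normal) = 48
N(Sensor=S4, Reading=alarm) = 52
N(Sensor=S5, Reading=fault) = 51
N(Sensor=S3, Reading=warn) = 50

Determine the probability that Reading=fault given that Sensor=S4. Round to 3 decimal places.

0.137

Total with Sensor=S4: 39 + 22 + 52 + 18 = 131.
P(Reading=fault | Sensor=S4) = 18/131 = 0.137.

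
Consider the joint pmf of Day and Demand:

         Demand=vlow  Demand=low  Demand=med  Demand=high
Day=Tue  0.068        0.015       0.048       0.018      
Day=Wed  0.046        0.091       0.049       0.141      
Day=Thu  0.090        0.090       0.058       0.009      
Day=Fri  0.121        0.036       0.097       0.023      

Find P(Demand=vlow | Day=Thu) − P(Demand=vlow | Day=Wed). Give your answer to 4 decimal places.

P(Day=Thu) = 0.090 + 0.090 + 0.058 + 0.009 = 0.247; P(Demand=vlow | Day=Thu) = 0.090/0.247 = 0.36437.
P(Day=Wed) = 0.046 + 0.091 + 0.049 + 0.141 = 0.327; P(Demand=vlow | Day=Wed) = 0.046/0.327 = 0.14067.
Difference = 0.2237.

0.2237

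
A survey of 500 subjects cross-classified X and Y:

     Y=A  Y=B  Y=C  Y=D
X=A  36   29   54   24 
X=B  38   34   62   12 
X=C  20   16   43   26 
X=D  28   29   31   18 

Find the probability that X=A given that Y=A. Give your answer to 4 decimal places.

Total with Y=A: 36 + 38 + 20 + 28 = 122.
P(X=A | Y=A) = 36/122 = 0.2951.

0.2951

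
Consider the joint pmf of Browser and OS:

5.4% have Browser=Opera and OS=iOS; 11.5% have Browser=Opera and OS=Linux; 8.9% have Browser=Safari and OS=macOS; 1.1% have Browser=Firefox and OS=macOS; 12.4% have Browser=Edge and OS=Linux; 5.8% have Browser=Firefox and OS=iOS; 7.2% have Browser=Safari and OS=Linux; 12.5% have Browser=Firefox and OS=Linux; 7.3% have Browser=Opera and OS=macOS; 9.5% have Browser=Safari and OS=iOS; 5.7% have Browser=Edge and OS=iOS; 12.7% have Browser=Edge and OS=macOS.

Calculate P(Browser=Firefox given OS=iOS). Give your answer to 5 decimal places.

P(OS=iOS) = 0.058 + 0.095 + 0.057 + 0.054 = 0.264.
P(Browser=Firefox | OS=iOS) = 0.058/0.264 = 0.21970.

0.21970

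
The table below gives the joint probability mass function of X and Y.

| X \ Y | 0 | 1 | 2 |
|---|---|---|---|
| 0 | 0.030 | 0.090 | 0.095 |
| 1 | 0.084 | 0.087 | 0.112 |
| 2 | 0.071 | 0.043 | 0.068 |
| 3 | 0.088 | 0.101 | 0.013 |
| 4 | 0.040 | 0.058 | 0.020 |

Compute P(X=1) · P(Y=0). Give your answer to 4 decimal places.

0.0886

P(X=1) = 0.084 + 0.087 + 0.112 = 0.283.
P(Y=0) = 0.030 + 0.084 + 0.071 + 0.088 + 0.040 = 0.313.
Product: 0.283 × 0.313 = 0.0886.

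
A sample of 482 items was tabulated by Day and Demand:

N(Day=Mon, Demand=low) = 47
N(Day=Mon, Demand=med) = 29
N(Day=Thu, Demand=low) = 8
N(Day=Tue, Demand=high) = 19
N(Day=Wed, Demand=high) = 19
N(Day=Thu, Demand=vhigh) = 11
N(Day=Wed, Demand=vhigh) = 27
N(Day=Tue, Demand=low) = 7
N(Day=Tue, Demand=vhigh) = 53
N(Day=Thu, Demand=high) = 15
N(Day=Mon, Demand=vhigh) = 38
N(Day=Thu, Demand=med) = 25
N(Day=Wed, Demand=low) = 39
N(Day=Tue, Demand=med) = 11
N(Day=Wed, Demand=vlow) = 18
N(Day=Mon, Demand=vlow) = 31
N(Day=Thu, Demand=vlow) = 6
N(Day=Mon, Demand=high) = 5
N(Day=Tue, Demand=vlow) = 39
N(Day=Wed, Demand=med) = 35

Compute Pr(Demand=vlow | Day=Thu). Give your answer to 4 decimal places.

Total with Day=Thu: 6 + 8 + 25 + 15 + 11 = 65.
P(Demand=vlow | Day=Thu) = 6/65 = 0.0923.

0.0923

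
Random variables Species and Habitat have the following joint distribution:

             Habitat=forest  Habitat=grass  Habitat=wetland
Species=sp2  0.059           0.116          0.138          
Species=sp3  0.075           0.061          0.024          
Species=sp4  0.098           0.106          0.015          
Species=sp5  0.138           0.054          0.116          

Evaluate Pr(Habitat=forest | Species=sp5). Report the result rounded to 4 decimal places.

P(Species=sp5) = 0.138 + 0.054 + 0.116 = 0.308.
P(Habitat=forest | Species=sp5) = 0.138/0.308 = 0.4481.

0.4481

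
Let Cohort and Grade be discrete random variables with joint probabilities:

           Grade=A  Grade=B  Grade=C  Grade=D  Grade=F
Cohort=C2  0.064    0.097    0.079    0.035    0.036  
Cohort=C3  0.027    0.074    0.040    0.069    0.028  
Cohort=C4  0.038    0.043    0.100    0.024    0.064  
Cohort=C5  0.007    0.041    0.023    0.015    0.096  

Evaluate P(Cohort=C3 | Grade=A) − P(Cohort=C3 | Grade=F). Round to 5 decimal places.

0.07353

P(Grade=A) = 0.064 + 0.027 + 0.038 + 0.007 = 0.136; P(Cohort=C3 | Grade=A) = 0.027/0.136 = 0.198529.
P(Grade=F) = 0.036 + 0.028 + 0.064 + 0.096 = 0.224; P(Cohort=C3 | Grade=F) = 0.028/0.224 = 0.125000.
Difference = 0.07353.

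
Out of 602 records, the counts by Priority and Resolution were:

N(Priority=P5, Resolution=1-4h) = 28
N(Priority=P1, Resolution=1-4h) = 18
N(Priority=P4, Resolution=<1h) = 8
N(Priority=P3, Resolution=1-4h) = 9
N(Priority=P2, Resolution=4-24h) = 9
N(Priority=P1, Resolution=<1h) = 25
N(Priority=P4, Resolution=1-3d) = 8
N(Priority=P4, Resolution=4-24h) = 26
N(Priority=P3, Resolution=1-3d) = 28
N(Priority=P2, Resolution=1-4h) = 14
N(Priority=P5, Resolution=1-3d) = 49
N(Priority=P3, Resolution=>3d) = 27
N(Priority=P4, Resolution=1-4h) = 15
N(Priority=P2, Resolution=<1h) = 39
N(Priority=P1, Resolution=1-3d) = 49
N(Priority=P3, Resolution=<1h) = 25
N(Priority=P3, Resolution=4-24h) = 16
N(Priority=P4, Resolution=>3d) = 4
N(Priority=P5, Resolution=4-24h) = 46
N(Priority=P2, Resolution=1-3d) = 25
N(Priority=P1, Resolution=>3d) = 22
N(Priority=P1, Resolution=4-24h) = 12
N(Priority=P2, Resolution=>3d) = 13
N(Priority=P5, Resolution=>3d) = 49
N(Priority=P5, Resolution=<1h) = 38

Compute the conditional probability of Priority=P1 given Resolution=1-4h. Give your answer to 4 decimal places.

Total with Resolution=1-4h: 18 + 14 + 9 + 15 + 28 = 84.
P(Priority=P1 | Resolution=1-4h) = 18/84 = 0.2143.

0.2143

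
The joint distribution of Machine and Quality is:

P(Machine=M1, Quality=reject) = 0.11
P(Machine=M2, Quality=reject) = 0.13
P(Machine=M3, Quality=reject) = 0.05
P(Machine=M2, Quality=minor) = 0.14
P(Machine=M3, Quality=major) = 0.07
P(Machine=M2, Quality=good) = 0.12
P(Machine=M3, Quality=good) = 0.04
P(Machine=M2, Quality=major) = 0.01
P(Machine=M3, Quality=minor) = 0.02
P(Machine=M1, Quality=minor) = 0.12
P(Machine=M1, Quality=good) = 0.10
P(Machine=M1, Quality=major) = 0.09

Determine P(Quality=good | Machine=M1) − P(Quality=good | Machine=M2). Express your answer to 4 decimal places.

-0.0619

P(Machine=M1) = 0.10 + 0.12 + 0.09 + 0.11 = 0.42; P(Quality=good | Machine=M1) = 0.10/0.42 = 0.23810.
P(Machine=M2) = 0.12 + 0.14 + 0.01 + 0.13 = 0.40; P(Quality=good | Machine=M2) = 0.12/0.40 = 0.30000.
Difference = -0.0619.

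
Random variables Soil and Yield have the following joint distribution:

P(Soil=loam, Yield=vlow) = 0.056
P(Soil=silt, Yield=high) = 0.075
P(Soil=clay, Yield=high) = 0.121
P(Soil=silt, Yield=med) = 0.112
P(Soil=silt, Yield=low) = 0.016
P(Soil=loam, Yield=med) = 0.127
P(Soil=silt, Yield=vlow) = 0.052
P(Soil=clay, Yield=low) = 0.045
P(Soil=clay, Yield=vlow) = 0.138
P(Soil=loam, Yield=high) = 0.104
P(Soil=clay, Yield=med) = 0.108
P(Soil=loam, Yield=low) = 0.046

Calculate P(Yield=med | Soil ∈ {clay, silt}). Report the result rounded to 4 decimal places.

P(Soil=clay) = 0.138 + 0.045 + 0.108 + 0.121 = 0.412.
P(Soil=silt) = 0.052 + 0.016 + 0.112 + 0.075 = 0.255.
P(Soil ∈ {clay, silt}) = 0.412 + 0.255 = 0.667; P(Yield=med, Soil ∈ {clay, silt}) = 0.108 + 0.112 = 0.220.
P(Yield=med | Soil ∈ {clay, silt}) = 0.220/0.667 = 0.3298.

0.3298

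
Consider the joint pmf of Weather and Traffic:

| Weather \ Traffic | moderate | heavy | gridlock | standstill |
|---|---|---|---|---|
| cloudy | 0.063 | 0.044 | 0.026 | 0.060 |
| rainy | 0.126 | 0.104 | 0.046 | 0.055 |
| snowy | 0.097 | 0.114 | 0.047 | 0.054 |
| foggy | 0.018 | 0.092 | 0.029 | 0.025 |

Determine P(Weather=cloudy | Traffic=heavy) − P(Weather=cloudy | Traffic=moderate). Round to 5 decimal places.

P(Traffic=heavy) = 0.044 + 0.104 + 0.114 + 0.092 = 0.354; P(Weather=cloudy | Traffic=heavy) = 0.044/0.354 = 0.124294.
P(Traffic=moderate) = 0.063 + 0.126 + 0.097 + 0.018 = 0.304; P(Weather=cloudy | Traffic=moderate) = 0.063/0.304 = 0.207237.
Difference = -0.08294.

-0.08294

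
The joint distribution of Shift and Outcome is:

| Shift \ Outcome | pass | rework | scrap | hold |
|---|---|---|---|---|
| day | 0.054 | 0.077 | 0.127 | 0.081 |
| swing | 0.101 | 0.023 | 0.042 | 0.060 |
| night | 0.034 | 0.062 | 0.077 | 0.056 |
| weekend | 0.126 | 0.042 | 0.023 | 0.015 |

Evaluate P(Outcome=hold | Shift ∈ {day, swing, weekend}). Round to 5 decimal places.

0.20233

P(Shift=day) = 0.054 + 0.077 + 0.127 + 0.081 = 0.339.
P(Shift=swing) = 0.101 + 0.023 + 0.042 + 0.060 = 0.226.
P(Shift=weekend) = 0.126 + 0.042 + 0.023 + 0.015 = 0.206.
P(Shift ∈ {day, swing, weekend}) = 0.339 + 0.226 + 0.206 = 0.771; P(Outcome=hold, Shift ∈ {day, swing, weekend}) = 0.081 + 0.060 + 0.015 = 0.156.
P(Outcome=hold | Shift ∈ {day, swing, weekend}) = 0.156/0.771 = 0.20233.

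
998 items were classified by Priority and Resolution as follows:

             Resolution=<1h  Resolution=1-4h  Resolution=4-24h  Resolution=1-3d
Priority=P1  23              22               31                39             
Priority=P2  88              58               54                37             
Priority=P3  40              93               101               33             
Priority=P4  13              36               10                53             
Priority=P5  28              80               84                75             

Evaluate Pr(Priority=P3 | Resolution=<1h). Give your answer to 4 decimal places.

0.2083

Total with Resolution=<1h: 23 + 88 + 40 + 13 + 28 = 192.
P(Priority=P3 | Resolution=<1h) = 40/192 = 0.2083.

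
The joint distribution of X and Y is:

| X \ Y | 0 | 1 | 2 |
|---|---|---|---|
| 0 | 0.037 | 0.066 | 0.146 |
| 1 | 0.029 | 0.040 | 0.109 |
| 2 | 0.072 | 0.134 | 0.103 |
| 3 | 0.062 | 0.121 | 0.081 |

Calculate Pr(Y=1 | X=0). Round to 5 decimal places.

P(X=0) = 0.037 + 0.066 + 0.146 = 0.249.
P(Y=1 | X=0) = 0.066/0.249 = 0.26506.

0.26506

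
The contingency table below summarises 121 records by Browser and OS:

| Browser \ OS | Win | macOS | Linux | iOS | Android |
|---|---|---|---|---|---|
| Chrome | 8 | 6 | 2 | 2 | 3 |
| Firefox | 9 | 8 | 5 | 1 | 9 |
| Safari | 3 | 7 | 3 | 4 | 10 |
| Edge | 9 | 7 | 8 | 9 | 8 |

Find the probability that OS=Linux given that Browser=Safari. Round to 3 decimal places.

Total with Browser=Safari: 3 + 7 + 3 + 4 + 10 = 27.
P(OS=Linux | Browser=Safari) = 3/27 = 0.111.

0.111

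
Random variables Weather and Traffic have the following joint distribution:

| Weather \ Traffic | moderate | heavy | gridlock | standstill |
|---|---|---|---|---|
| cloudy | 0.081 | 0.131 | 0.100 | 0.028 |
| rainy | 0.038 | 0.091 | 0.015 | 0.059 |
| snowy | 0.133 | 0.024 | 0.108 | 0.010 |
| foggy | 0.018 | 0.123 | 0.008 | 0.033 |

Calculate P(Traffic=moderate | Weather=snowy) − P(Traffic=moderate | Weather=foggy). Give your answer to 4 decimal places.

P(Weather=snowy) = 0.133 + 0.024 + 0.108 + 0.010 = 0.275; P(Traffic=moderate | Weather=snowy) = 0.133/0.275 = 0.48364.
P(Weather=foggy) = 0.018 + 0.123 + 0.008 + 0.033 = 0.182; P(Traffic=moderate | Weather=foggy) = 0.018/0.182 = 0.09890.
Difference = 0.3847.

0.3847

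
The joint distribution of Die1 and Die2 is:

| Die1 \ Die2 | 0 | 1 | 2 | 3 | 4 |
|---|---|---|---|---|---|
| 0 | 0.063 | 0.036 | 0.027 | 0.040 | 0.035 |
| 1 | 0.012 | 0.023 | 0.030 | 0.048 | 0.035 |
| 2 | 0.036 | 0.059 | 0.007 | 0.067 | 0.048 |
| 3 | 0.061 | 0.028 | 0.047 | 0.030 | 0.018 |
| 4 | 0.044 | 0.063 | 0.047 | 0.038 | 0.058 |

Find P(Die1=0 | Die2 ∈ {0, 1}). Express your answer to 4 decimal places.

P(Die2=0) = 0.063 + 0.012 + 0.036 + 0.061 + 0.044 = 0.216.
P(Die2=1) = 0.036 + 0.023 + 0.059 + 0.028 + 0.063 = 0.209.
P(Die2 ∈ {0, 1}) = 0.216 + 0.209 = 0.425; P(Die1=0, Die2 ∈ {0, 1}) = 0.063 + 0.036 = 0.099.
P(Die1=0 | Die2 ∈ {0, 1}) = 0.099/0.425 = 0.2329.

0.2329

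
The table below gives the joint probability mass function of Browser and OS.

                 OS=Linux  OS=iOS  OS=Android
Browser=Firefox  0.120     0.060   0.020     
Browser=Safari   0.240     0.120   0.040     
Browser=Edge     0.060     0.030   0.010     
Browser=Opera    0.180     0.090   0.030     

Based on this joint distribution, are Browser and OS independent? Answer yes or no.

Every cell satisfies P(Browser,OS) = P(Browser)·P(OS). For instance P(Browser=Opera) = 0.300, P(OS=iOS) = 0.300, and 0.300×0.300 = 0.090 matches the joint entry. So Browser and OS are independent.

yes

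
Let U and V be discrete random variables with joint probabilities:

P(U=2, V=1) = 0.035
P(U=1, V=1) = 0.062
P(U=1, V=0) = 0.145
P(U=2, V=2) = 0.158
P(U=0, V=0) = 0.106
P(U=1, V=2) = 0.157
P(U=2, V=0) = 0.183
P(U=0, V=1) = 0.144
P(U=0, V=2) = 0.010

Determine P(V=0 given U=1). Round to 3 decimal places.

P(U=1) = 0.145 + 0.062 + 0.157 = 0.364.
P(V=0 | U=1) = 0.145/0.364 = 0.398.

0.398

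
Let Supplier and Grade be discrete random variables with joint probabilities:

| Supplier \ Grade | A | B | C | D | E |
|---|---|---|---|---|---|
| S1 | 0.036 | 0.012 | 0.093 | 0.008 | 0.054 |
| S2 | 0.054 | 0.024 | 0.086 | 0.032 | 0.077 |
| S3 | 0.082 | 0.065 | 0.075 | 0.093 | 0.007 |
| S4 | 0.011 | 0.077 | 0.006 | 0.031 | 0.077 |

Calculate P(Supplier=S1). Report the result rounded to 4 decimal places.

0.2030

P(Supplier=S1) = 0.036 + 0.012 + 0.093 + 0.008 + 0.054 = 0.203.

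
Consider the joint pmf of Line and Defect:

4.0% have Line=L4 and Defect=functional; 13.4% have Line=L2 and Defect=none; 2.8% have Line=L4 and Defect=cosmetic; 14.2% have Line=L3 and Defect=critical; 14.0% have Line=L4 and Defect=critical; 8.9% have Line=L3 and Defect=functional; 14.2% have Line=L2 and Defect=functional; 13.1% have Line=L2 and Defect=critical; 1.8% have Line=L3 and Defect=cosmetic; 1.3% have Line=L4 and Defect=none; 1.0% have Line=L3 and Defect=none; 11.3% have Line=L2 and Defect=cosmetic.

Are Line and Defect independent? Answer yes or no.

P(Line=L2) = 0.520 and P(Defect=critical) = 0.413, so their product is 0.21476, but P(Line=L2, Defect=critical) = 0.131. Since these differ, Line and Defect are not independent.

no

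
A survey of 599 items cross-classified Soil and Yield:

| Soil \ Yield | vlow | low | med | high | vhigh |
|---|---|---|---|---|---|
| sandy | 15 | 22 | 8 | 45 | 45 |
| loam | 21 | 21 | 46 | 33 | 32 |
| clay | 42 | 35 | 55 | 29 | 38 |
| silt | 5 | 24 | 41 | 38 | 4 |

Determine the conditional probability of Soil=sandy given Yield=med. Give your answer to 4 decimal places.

Total with Yield=med: 8 + 46 + 55 + 41 = 150.
P(Soil=sandy | Yield=med) = 8/150 = 0.0533.

0.0533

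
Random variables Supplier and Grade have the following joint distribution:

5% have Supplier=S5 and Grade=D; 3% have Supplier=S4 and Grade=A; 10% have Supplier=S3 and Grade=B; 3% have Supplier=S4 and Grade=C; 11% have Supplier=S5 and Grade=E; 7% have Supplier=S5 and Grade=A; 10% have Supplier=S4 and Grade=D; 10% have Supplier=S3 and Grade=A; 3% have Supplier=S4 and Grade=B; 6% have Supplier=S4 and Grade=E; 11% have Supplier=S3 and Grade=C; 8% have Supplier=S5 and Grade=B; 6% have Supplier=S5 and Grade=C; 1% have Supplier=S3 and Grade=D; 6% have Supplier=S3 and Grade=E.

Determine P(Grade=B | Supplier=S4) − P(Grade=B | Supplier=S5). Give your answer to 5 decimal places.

-0.09622

P(Supplier=S4) = 0.03 + 0.03 + 0.03 + 0.10 + 0.06 = 0.25; P(Grade=B | Supplier=S4) = 0.03/0.25 = 0.120000.
P(Supplier=S5) = 0.07 + 0.08 + 0.06 + 0.05 + 0.11 = 0.37; P(Grade=B | Supplier=S5) = 0.08/0.37 = 0.216216.
Difference = -0.09622.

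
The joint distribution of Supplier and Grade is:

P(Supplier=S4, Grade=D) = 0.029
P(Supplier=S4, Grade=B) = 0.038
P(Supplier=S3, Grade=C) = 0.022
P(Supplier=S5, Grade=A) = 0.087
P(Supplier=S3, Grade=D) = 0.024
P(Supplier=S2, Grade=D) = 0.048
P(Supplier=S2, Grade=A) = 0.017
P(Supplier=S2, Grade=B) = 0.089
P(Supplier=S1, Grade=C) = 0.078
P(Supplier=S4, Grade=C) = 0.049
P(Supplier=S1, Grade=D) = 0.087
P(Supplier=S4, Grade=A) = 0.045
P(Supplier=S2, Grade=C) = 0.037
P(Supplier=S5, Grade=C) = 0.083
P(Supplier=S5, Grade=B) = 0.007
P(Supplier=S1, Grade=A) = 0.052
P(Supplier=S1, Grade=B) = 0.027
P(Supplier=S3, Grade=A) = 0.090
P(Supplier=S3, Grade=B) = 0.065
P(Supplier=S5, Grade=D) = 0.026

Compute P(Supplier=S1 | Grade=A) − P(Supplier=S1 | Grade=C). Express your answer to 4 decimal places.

P(Grade=A) = 0.052 + 0.017 + 0.090 + 0.045 + 0.087 = 0.291; P(Supplier=S1 | Grade=A) = 0.052/0.291 = 0.17869.
P(Grade=C) = 0.078 + 0.037 + 0.022 + 0.049 + 0.083 = 0.269; P(Supplier=S1 | Grade=C) = 0.078/0.269 = 0.28996.
Difference = -0.1113.

-0.1113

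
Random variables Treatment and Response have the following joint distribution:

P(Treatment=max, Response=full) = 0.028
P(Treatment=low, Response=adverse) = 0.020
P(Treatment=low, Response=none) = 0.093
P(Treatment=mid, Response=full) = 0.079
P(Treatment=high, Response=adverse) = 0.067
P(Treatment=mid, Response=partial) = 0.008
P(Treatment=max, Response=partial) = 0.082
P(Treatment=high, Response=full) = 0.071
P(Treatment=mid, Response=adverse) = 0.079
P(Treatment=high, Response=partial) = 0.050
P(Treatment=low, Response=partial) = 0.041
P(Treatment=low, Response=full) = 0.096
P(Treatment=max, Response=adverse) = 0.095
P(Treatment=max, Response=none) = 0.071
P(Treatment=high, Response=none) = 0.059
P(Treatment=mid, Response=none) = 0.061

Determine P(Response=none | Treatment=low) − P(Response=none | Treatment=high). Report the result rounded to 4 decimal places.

0.1331

P(Treatment=low) = 0.093 + 0.041 + 0.096 + 0.020 = 0.250; P(Response=none | Treatment=low) = 0.093/0.250 = 0.37200.
P(Treatment=high) = 0.059 + 0.050 + 0.071 + 0.067 = 0.247; P(Response=none | Treatment=high) = 0.059/0.247 = 0.23887.
Difference = 0.1331.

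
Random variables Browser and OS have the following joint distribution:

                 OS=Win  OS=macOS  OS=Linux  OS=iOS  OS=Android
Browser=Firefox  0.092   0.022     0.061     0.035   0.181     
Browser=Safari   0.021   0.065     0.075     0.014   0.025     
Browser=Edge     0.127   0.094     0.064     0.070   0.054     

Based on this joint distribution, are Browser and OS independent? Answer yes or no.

no

P(Browser=Firefox) = 0.391 and P(OS=Android) = 0.260, so their product is 0.10166, but P(Browser=Firefox, OS=Android) = 0.181. Since these differ, Browser and OS are not independent.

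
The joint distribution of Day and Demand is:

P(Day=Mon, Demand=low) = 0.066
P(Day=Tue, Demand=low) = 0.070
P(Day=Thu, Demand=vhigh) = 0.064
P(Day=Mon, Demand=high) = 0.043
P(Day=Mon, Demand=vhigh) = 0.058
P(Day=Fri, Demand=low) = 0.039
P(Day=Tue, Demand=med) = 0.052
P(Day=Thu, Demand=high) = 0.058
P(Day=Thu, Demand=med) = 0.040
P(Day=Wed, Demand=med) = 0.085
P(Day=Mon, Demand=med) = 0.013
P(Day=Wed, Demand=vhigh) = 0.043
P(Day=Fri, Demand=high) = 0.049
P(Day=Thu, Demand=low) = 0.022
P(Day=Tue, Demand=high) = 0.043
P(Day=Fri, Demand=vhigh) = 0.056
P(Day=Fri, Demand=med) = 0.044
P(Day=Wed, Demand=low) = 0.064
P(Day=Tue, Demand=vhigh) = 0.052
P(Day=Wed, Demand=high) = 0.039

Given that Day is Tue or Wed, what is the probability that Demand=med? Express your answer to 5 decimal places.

P(Day=Tue) = 0.070 + 0.052 + 0.043 + 0.052 = 0.217.
P(Day=Wed) = 0.064 + 0.085 + 0.039 + 0.043 = 0.231.
P(Day ∈ {Tue, Wed}) = 0.217 + 0.231 = 0.448; P(Demand=med, Day ∈ {Tue, Wed}) = 0.052 + 0.085 = 0.137.
P(Demand=med | Day ∈ {Tue, Wed}) = 0.137/0.448 = 0.30580.

0.30580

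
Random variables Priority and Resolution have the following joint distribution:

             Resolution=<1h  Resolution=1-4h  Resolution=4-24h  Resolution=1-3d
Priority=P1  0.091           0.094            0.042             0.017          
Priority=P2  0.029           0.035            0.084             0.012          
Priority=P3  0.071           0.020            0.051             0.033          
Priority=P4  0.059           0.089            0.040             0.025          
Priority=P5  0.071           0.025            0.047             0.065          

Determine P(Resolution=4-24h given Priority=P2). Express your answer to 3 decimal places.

P(Priority=P2) = 0.029 + 0.035 + 0.084 + 0.012 = 0.160.
P(Resolution=4-24h | Priority=P2) = 0.084/0.160 = 0.525.

0.525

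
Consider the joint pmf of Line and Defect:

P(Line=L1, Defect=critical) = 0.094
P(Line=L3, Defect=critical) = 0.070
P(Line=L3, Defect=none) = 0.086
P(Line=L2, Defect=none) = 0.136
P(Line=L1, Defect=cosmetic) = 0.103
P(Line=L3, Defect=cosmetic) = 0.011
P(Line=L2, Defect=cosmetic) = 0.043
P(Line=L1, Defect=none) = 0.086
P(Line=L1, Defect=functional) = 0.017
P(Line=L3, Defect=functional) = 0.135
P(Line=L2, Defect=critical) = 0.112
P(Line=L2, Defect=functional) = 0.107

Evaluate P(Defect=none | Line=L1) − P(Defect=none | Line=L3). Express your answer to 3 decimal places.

P(Line=L1) = 0.086 + 0.103 + 0.017 + 0.094 = 0.300; P(Defect=none | Line=L1) = 0.086/0.300 = 0.2867.
P(Line=L3) = 0.086 + 0.011 + 0.135 + 0.070 = 0.302; P(Defect=none | Line=L3) = 0.086/0.302 = 0.2848.
Difference = 0.002.

0.002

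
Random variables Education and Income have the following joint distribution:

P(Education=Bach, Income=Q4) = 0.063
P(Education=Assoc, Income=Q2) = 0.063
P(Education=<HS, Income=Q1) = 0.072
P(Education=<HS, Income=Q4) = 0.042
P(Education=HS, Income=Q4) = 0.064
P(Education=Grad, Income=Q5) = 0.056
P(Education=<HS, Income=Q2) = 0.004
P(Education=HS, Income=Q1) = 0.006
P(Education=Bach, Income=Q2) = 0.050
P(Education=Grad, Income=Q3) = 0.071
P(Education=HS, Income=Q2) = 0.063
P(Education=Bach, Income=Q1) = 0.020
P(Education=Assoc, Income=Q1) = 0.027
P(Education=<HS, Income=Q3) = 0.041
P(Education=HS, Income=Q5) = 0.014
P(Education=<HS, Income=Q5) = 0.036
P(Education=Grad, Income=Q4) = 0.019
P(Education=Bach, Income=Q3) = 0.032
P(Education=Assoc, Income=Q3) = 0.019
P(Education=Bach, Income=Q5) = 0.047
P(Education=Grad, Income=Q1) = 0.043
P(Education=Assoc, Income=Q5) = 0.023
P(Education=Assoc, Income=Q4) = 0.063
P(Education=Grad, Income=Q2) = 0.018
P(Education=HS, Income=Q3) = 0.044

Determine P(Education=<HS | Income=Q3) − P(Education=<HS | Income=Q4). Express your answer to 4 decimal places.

P(Income=Q3) = 0.041 + 0.044 + 0.019 + 0.032 + 0.071 = 0.207; P(Education=<HS | Income=Q3) = 0.041/0.207 = 0.19807.
P(Income=Q4) = 0.042 + 0.064 + 0.063 + 0.063 + 0.019 = 0.251; P(Education=<HS | Income=Q4) = 0.042/0.251 = 0.16733.
Difference = 0.0307.

0.0307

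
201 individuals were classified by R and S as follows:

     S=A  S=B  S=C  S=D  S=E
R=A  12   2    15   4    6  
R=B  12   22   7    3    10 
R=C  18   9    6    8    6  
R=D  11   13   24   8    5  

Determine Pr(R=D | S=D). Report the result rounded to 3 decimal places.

Total with S=D: 4 + 3 + 8 + 8 = 23.
P(R=D | S=D) = 8/23 = 0.348.

0.348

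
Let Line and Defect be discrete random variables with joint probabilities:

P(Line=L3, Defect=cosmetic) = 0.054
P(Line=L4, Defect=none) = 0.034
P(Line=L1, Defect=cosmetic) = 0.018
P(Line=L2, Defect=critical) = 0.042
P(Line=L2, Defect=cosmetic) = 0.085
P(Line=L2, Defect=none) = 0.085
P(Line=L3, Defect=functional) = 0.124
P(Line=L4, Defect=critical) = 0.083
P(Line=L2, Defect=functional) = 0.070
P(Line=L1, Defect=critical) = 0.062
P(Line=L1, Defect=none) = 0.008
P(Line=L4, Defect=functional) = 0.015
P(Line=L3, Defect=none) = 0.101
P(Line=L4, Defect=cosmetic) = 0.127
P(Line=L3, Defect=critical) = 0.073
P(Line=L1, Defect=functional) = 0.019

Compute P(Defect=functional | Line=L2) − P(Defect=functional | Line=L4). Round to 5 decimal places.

P(Line=L2) = 0.085 + 0.085 + 0.070 + 0.042 = 0.282; P(Defect=functional | Line=L2) = 0.070/0.282 = 0.248227.
P(Line=L4) = 0.034 + 0.127 + 0.015 + 0.083 = 0.259; P(Defect=functional | Line=L4) = 0.015/0.259 = 0.057915.
Difference = 0.19031.

0.19031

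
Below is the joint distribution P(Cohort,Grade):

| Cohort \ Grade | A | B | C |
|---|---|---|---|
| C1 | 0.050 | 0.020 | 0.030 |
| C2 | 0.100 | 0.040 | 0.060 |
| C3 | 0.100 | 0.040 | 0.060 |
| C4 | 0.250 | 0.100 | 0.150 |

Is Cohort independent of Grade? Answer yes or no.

yes

Every cell satisfies P(Cohort,Grade) = P(Cohort)·P(Grade). For instance P(Cohort=C1) = 0.100, P(Grade=B) = 0.200, and 0.100×0.200 = 0.020 matches the joint entry. So Cohort and Grade are independent.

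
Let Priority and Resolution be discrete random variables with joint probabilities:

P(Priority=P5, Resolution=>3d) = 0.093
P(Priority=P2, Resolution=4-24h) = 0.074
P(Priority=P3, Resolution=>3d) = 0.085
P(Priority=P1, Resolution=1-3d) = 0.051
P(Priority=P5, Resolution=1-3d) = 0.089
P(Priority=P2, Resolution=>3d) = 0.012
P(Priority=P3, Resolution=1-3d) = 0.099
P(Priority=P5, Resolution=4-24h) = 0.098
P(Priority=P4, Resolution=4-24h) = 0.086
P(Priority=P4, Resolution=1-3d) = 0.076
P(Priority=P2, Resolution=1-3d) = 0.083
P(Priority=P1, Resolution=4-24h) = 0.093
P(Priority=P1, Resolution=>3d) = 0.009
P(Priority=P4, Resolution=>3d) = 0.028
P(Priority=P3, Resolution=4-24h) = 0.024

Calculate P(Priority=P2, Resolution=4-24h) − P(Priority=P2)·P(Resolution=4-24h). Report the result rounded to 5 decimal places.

0.01063

P(Priority=P2) = 0.074 + 0.083 + 0.012 = 0.169.
P(Resolution=4-24h) = 0.093 + 0.074 + 0.024 + 0.086 + 0.098 = 0.375.
P(Priority=P2, Resolution=4-24h) − P(Priority=P2)P(Resolution=4-24h) = 0.074 − 0.169×0.375 = 0.01063.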